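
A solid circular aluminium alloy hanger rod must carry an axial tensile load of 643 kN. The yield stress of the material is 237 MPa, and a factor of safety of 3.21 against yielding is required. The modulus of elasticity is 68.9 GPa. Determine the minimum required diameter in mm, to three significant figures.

d = 105 mm

Allowable stress σ_allow = 237/3.21 = 73.83 MPa.
Required area A = F/σ_allow = 643000/73.83 = 8709 mm².
A = πd²/4 → d = √(4A/π) = 105.3 mm.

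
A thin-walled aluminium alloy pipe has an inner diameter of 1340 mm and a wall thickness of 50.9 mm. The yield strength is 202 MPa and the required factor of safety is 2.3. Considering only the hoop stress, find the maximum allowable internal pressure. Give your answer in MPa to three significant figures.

σ_allow = 202/2.3 = 87.83 MPa.
σ_h = pD/(2t) → p_allow = 2σ_allow t/D = 2×87.83×50.9/1340 = 6.672 MPa.

p_allow = 6.67 MPa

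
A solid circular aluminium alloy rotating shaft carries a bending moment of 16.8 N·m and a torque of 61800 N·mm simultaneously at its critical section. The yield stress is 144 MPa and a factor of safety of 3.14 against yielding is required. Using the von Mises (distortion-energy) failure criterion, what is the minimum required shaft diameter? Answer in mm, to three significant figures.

σ_allow = σ_y/n = 144/3.14 = 45.86 MPa.
For a solid shaft σ_b = 32M/(πd³) and τ = 16T/(πd³), so the von Mises stress is σ' = (16/πd³)·√(4M²+3T²).
√(4M²+3T²) = √(4×(16800)² + 3×(61800)²) = 112200 N·mm.
d³ = 16×112200/(π×45.86) = 12460 mm³.
d = 23.18 mm.

d = 23.2 mm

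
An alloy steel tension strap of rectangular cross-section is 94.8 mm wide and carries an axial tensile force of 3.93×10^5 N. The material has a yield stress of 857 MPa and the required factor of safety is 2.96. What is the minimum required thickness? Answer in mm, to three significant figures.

t = 14.3 mm

σ_allow = 857/2.96 = 289.5 MPa.
Required area A = F/σ_allow = 393000/289.5 = 1357 mm².
t = A/w = 1357/94.8 = 14.32 mm.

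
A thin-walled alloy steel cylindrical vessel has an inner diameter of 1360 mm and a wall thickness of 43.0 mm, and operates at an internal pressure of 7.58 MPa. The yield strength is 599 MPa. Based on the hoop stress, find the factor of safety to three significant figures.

σ_h = pD/(2t) = 7.58×1360/(2×43.0) = 119.9 MPa.
n = 599/119.9 = 4.997.

n = 5.00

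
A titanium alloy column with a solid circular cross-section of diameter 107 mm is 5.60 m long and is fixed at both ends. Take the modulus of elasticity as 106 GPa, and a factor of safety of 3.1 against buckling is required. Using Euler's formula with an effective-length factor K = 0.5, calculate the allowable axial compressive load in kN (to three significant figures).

P_allow = 277 kN

I = πd⁴/64 = π×107⁴/64 = 6.434×10^6 mm⁴.
Effective length L_e = KL = 0.5×5.60 m = 2800 mm.
Euler critical load P_cr = π²EI/L_e² = π²×106000×6.434×10^6/2800² = 858600 N.
P_allow = P_cr/n = 858600/3.1 = 277000 N.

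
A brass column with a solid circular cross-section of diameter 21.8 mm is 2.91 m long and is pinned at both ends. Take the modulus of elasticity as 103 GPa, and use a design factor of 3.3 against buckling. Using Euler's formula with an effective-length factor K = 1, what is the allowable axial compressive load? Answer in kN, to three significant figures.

P_allow = 0.403 kN

I = πd⁴/64 = π×21.8⁴/64 = 11090 mm⁴.
Effective length L_e = KL = 1×2.91 m = 2910 mm.
Euler critical load P_cr = π²EI/L_e² = π²×103000×11090/2910² = 1331 N.
P_allow = P_cr/n = 1331/3.3 = 403.3 N.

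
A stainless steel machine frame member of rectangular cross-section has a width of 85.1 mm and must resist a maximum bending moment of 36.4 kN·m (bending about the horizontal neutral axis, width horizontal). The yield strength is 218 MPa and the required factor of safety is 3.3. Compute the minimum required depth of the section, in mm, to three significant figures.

σ_allow = 218/3.3 = 66.06 MPa.
For a rectangular section σ = 6M/(bh²), so h² = 6M/(b σ_allow) = 6×3.6400×10^7/(85.1×66.06) = 38850 mm².
h = 197.1 mm.

h = 197 mm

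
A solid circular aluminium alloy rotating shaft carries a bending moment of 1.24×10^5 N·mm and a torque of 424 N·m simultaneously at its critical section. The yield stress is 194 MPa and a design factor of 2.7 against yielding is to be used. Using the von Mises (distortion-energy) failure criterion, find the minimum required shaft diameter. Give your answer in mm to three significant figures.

d = 38.0 mm

σ_allow = σ_y/n = 194/2.7 = 71.85 MPa.
For a solid shaft σ_b = 32M/(πd³) and τ = 16T/(πd³), so the von Mises stress is σ' = (16/πd³)·√(4M²+3T²).
√(4M²+3T²) = √(4×(124000)² + 3×(424000)²) = 775100 N·mm.
d³ = 16×775100/(π×71.85) = 54940 mm³.
d = 38.02 mm.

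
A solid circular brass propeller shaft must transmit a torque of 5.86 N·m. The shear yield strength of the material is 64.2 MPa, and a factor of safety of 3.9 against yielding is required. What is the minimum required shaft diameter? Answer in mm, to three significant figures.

d = 12.2 mm

Allowable shear stress τ_allow = 64.2/3.9 = 16.46 MPa.
For a solid shaft τ = 16T/(πd³), so d³ = 16T/(π τ_allow) = 16×5860.0/(π×16.46) = 1813 mm³.
d = (1813)^(1/3) = 12.19 mm.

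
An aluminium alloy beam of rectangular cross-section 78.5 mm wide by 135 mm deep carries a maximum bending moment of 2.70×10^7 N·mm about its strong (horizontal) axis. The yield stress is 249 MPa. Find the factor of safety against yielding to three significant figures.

n = 2.20

Section modulus S = bh²/6 = 78.5×135²/6 = 238400 mm³.
σ = M/S = 2.7000×10^7/238400 = 113.2 MPa.
n = 249/113.2 = 2.199.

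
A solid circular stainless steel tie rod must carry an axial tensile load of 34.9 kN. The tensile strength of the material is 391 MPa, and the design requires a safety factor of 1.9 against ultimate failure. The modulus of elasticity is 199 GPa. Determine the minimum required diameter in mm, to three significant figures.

Allowable stress σ_allow = 391/1.9 = 205.8 MPa.
Required area A = F/σ_allow = 34900/205.8 = 169.6 mm².
A = πd²/4 → d = √(4A/π) = 14.69 mm.

d = 14.7 mm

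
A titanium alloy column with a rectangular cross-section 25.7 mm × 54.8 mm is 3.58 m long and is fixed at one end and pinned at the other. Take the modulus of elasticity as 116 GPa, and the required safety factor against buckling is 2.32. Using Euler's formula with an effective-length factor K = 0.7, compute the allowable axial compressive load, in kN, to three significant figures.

P_allow = 6.09 kN

Buckling occurs about the weak axis: I_min = h·b³/12 = 54.8×25.7³/12 = 77520 mm⁴ (b = 25.7 mm is the smaller dimension).
Effective length L_e = KL = 0.7×3.58 m = 2506 mm.
Euler critical load P_cr = π²EI/L_e² = π²×116000×77520/2506² = 14130 N.
P_allow = P_cr/n = 14130/2.32 = 6091 N.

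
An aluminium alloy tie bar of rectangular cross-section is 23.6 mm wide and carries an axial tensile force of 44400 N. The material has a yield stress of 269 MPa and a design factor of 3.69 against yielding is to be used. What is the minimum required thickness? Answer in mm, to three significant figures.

t = 25.8 mm

σ_allow = 269/3.69 = 72.90 MPa.
Required area A = F/σ_allow = 44400/72.90 = 609.1 mm².
t = A/w = 609.1/23.6 = 25.81 mm.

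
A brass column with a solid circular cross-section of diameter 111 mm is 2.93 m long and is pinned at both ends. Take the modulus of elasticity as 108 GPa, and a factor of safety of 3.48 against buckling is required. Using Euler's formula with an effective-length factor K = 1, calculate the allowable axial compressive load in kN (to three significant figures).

I = πd⁴/64 = π×111⁴/64 = 7.452×10^6 mm⁴.
Effective length L_e = KL = 1×2.93 m = 2930 mm.
Euler critical load P_cr = π²EI/L_e² = π²×108000×7.452×10^6/2930² = 925200 N.
P_allow = P_cr/n = 925200/3.48 = 265900 N.

P_allow = 266 kN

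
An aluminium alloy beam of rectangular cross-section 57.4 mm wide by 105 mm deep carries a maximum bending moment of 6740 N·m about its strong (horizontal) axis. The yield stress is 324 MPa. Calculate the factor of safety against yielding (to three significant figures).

n = 5.07

Section modulus S = bh²/6 = 57.4×105²/6 = 105500 mm³.
σ = M/S = 6740000/105500 = 63.90 MPa.
n = 324/63.90 = 5.070.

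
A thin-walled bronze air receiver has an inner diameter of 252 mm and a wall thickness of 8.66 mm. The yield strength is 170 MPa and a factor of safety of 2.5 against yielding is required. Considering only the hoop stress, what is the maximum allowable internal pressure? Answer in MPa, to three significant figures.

σ_allow = 170/2.5 = 68.00 MPa.
σ_h = pD/(2t) → p_allow = 2σ_allow t/D = 2×68.00×8.66/252 = 4.674 MPa.

p_allow = 4.67 MPa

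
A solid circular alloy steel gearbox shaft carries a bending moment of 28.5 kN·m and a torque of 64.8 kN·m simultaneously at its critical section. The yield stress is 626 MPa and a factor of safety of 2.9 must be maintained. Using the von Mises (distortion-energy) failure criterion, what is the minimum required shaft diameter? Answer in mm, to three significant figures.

d = 144 mm

σ_allow = σ_y/n = 626/2.9 = 215.9 MPa.
For a solid shaft σ_b = 32M/(πd³) and τ = 16T/(πd³), so the von Mises stress is σ' = (16/πd³)·√(4M²+3T²).
√(4M²+3T²) = √(4×(2.850×10^7)² + 3×(6.480×10^7)²) = 1.259×10^8 N·mm.
d³ = 16×1.259×10^8/(π×215.9) = 2.970×10^6 mm³.
d = 143.7 mm.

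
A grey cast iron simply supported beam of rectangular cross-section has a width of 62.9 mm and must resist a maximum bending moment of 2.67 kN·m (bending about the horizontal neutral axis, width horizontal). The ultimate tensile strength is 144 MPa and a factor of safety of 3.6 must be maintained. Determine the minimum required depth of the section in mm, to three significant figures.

h = 79.8 mm

σ_allow = 144/3.6 = 40.00 MPa.
For a rectangular section σ = 6M/(bh²), so h² = 6M/(b σ_allow) = 6×2670000/(62.9×40.00) = 6367 mm².
h = 79.80 mm.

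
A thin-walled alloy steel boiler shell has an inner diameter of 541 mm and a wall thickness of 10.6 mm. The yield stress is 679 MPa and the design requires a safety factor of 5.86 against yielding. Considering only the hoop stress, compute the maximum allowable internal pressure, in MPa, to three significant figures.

σ_allow = 679/5.86 = 115.9 MPa.
σ_h = pD/(2t) → p_allow = 2σ_allow t/D = 2×115.9×10.6/541 = 4.541 MPa.

p_allow = 4.54 MPa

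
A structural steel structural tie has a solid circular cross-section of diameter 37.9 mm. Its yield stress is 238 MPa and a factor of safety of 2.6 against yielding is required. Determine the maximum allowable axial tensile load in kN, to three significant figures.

σ_allow = 238/2.6 = 91.54 MPa.
A = πd²/4 = π×37.9²/4 = 1128 mm².
F_allow = σ_allow × A = 91.54×1128 = 103300 N.

F_allow = 103 kN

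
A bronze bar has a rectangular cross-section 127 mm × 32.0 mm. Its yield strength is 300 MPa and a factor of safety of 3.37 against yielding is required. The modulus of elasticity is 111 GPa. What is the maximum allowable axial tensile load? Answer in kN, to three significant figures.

F_allow = 362 kN

σ_allow = 300/3.37 = 89.02 MPa.
A = 127×32.0 = 4064 mm².
F_allow = σ_allow × A = 89.02×4064 = 361800 N.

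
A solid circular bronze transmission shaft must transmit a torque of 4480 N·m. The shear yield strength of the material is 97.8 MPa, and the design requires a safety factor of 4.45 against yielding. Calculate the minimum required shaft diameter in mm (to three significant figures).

d = 101 mm

Allowable shear stress τ_allow = 97.8/4.45 = 21.98 MPa.
For a solid shaft τ = 16T/(πd³), so d³ = 16T/(π τ_allow) = 16×4480000/(π×21.98) = 1.038×10^6 mm³.
d = (1.038×10^6)^(1/3) = 101.3 mm.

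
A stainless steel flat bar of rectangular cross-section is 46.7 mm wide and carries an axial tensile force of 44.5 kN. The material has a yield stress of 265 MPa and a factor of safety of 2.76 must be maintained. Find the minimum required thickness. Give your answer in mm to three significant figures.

σ_allow = 265/2.76 = 96.01 MPa.
Required area A = F/σ_allow = 44500/96.01 = 463.5 mm².
t = A/w = 463.5/46.7 = 9.924 mm.

t = 9.92 mm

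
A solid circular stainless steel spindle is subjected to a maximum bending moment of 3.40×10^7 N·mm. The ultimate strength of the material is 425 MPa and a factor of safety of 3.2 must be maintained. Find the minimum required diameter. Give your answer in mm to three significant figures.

d = 138 mm

σ_allow = 425/3.2 = 132.8 MPa.
For a solid circular section σ = 32M/(πd³), so d³ = 32M/(π σ_allow) = 32×3.4000×10^7/(π×132.8) = 2.608×10^6 mm³.
d = 137.6 mm.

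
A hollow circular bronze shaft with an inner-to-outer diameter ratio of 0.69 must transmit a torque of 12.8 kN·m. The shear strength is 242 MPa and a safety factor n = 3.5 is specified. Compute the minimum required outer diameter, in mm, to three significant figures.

d_o = 107 mm

τ_allow = 242/3.5 = 69.14 MPa.
For a hollow shaft τ = 16T/[πd_o³(1−k⁴)] with k = 0.69, so 1−k⁴ = 0.7733.
d_o³ = 16T/[π τ_allow (1−k⁴)] = 16×1.2800×10^7/(π×69.14×0.7733) = 1.219×10^6 mm³.
d_o = 106.8 mm.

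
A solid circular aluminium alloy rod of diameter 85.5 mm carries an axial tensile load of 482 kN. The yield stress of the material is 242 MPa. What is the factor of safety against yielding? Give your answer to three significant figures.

n = 2.88

A = πd²/4 = 5741 mm².
σ = F/A = 482000/5741 = 83.95 MPa.
n = 242/83.95 = 2.883.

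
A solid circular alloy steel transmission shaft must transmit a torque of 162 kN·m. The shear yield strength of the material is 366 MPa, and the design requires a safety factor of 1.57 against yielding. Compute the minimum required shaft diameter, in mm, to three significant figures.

d = 152 mm

Allowable shear stress τ_allow = 366/1.57 = 233.1 MPa.
For a solid shaft τ = 16T/(πd³), so d³ = 16T/(π τ_allow) = 16×1.6200×10^8/(π×233.1) = 3.539×10^6 mm³.
d = (3.539×10^6)^(1/3) = 152.4 mm.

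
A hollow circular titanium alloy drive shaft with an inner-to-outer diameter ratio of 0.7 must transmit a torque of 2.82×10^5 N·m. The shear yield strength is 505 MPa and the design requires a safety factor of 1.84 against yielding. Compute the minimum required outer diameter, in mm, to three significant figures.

τ_allow = 505/1.84 = 274.5 MPa.
For a hollow shaft τ = 16T/[πd_o³(1−k⁴)] with k = 0.7, so 1−k⁴ = 0.7599.
d_o³ = 16T/[π τ_allow (1−k⁴)] = 16×2.8200×10^8/(π×274.5×0.7599) = 6.886×10^6 mm³.
d_o = 190.3 mm.

d_o = 190 mm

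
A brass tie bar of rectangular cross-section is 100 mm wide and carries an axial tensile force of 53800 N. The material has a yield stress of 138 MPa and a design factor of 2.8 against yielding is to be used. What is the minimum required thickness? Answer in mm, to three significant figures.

σ_allow = 138/2.8 = 49.29 MPa.
Required area A = F/σ_allow = 53800/49.29 = 1092 mm².
t = A/w = 1092/100 = 10.92 mm.

t = 10.9 mm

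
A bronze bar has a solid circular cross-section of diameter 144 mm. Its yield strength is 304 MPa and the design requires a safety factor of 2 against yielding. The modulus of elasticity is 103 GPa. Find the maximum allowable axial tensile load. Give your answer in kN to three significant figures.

σ_allow = 304/2 = 152.0 MPa.
A = πd²/4 = π×144²/4 = 16290 mm².
F_allow = σ_allow × A = 152.0×16290 = 2.475×10^6 N.

F_allow = 2480 kN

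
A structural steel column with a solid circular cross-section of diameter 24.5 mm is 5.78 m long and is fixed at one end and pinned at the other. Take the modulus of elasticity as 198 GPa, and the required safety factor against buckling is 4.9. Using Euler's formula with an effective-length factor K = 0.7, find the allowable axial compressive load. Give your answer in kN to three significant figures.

P_allow = 0.431 kN

I = πd⁴/64 = π×24.5⁴/64 = 17690 mm⁴.
Effective length L_e = KL = 0.7×5.78 m = 4046 mm.
Euler critical load P_cr = π²EI/L_e² = π²×198000×17690/4046² = 2111 N.
P_allow = P_cr/n = 2111/4.9 = 430.9 N.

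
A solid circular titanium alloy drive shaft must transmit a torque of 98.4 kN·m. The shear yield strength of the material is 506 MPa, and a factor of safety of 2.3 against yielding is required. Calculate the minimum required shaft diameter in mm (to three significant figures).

d = 132 mm

Allowable shear stress τ_allow = 506/2.3 = 220.0 MPa.
For a solid shaft τ = 16T/(πd³), so d³ = 16T/(π τ_allow) = 16×9.8400×10^7/(π×220.0) = 2.278×10^6 mm³.
d = (2.278×10^6)^(1/3) = 131.6 mm.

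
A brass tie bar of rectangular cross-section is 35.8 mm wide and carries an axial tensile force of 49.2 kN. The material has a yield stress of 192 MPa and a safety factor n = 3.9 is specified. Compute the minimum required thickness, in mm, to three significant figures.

t = 27.9 mm

σ_allow = 192/3.9 = 49.23 MPa.
Required area A = F/σ_allow = 49200/49.23 = 999.4 mm².
t = A/w = 999.4/35.8 = 27.92 mm.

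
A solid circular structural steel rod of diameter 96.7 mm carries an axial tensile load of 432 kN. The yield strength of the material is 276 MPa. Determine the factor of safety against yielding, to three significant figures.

A = πd²/4 = 7344 mm².
σ = F/A = 432000/7344 = 58.82 MPa.
n = 276/58.82 = 4.692.

n = 4.69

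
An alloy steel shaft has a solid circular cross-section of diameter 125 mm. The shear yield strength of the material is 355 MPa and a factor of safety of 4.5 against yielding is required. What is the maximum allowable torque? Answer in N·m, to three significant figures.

τ_allow = 355/4.5 = 78.89 MPa.
For a solid shaft T_allow = τ_allow·πd³/16; πd³/16 = π×125³/16 = 383500 mm³.
T_allow = 78.89×383500 = 3.025×10^7 N·mm = 30250 N·m.

T_allow = 30300 N·m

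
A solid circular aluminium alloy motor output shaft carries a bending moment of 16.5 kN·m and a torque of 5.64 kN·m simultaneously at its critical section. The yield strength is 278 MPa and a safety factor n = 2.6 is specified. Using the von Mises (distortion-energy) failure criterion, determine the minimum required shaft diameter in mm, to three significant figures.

d = 118 mm

σ_allow = σ_y/n = 278/2.6 = 106.9 MPa.
For a solid shaft σ_b = 32M/(πd³) and τ = 16T/(πd³), so the von Mises stress is σ' = (16/πd³)·√(4M²+3T²).
√(4M²+3T²) = √(4×(1.650×10^7)² + 3×(5.640×10^6)²) = 3.442×10^7 N·mm.
d³ = 16×3.442×10^7/(π×106.9) = 1.639×10^6 mm³.
d = 117.9 mm.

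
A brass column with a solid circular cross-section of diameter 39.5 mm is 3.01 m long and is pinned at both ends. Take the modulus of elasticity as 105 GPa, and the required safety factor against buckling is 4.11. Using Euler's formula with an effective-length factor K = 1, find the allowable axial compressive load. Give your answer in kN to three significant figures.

P_allow = 3.33 kN

I = πd⁴/64 = π×39.5⁴/64 = 119500 mm⁴.
Effective length L_e = KL = 1×3.01 m = 3010 mm.
Euler critical load P_cr = π²EI/L_e² = π²×105000×119500/3010² = 13670 N.
P_allow = P_cr/n = 13670/4.11 = 3326 N.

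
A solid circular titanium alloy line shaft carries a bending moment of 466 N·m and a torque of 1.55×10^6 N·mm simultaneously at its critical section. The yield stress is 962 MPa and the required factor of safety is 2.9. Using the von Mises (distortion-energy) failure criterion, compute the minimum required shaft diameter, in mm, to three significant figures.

σ_allow = σ_y/n = 962/2.9 = 331.7 MPa.
For a solid shaft σ_b = 32M/(πd³) and τ = 16T/(πd³), so the von Mises stress is σ' = (16/πd³)·√(4M²+3T²).
√(4M²+3T²) = √(4×(466000)² + 3×(1.550×10^6)²) = 2.842×10^6 N·mm.
d³ = 16×2.842×10^6/(π×331.7) = 43630 mm³.
d = 35.20 mm.

d = 35.2 mm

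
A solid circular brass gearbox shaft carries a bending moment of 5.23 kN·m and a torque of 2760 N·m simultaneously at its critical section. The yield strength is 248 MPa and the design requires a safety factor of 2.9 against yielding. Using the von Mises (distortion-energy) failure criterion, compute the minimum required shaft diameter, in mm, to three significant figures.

d = 88.1 mm

σ_allow = σ_y/n = 248/2.9 = 85.52 MPa.
For a solid shaft σ_b = 32M/(πd³) and τ = 16T/(πd³), so the von Mises stress is σ' = (16/πd³)·√(4M²+3T²).
√(4M²+3T²) = √(4×(5.230×10^6)² + 3×(2.760×10^6)²) = 1.150×10^7 N·mm.
d³ = 16×1.150×10^7/(π×85.52) = 684900 mm³.
d = 88.15 mm.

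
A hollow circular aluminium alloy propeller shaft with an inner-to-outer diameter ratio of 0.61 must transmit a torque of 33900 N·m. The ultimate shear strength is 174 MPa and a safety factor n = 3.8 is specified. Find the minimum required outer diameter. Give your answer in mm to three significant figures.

d_o = 164 mm

τ_allow = 174/3.8 = 45.79 MPa.
For a hollow shaft τ = 16T/[πd_o³(1−k⁴)] with k = 0.61, so 1−k⁴ = 0.8615.
d_o³ = 16T/[π τ_allow (1−k⁴)] = 16×3.3900×10^7/(π×45.79×0.8615) = 4.377×10^6 mm³.
d_o = 163.6 mm.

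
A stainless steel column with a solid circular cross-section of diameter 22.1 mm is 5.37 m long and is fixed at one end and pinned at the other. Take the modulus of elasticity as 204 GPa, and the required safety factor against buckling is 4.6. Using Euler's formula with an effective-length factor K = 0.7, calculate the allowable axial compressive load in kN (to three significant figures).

I = πd⁴/64 = π×22.1⁴/64 = 11710 mm⁴.
Effective length L_e = KL = 0.7×5.37 m = 3759 mm.
Euler critical load P_cr = π²EI/L_e² = π²×204000×11710/3759² = 1668 N.
P_allow = P_cr/n = 1668/4.6 = 362.7 N.

P_allow = 0.363 kN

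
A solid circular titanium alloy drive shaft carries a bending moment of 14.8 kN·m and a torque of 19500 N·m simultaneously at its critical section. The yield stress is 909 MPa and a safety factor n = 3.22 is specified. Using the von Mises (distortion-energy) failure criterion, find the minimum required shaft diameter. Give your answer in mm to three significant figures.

d = 93.2 mm

σ_allow = σ_y/n = 909/3.22 = 282.3 MPa.
For a solid shaft σ_b = 32M/(πd³) and τ = 16T/(πd³), so the von Mises stress is σ' = (16/πd³)·√(4M²+3T²).
√(4M²+3T²) = √(4×(1.480×10^7)² + 3×(1.950×10^7)²) = 4.491×10^7 N·mm.
d³ = 16×4.491×10^7/(π×282.3) = 810200 mm³.
d = 93.23 mm.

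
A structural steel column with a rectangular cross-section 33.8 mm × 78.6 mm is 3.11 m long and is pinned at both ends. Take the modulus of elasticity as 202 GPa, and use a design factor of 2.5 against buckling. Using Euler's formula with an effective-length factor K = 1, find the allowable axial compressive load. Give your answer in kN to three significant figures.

Buckling occurs about the weak axis: I_min = h·b³/12 = 78.6×33.8³/12 = 252900 mm⁴ (b = 33.8 mm is the smaller dimension).
Effective length L_e = KL = 1×3.11 m = 3110 mm.
Euler critical load P_cr = π²EI/L_e² = π²×202000×252900/3110² = 52130 N.
P_allow = P_cr/n = 52130/2.5 = 20850 N.

P_allow = 20.9 kN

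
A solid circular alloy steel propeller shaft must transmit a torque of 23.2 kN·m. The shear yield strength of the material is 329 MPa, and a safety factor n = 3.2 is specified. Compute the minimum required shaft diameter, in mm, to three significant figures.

d = 105 mm

Allowable shear stress τ_allow = 329/3.2 = 102.8 MPa.
For a solid shaft τ = 16T/(πd³), so d³ = 16T/(π τ_allow) = 16×2.3200×10^7/(π×102.8) = 1.149×10^6 mm³.
d = (1.149×10^6)^(1/3) = 104.7 mm.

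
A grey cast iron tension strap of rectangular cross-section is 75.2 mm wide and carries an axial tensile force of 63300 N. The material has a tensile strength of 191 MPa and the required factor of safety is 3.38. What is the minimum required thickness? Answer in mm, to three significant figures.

σ_allow = 191/3.38 = 56.51 MPa.
Required area A = F/σ_allow = 63300/56.51 = 1120 mm².
t = A/w = 1120/75.2 = 14.90 mm.

t = 14.9 mm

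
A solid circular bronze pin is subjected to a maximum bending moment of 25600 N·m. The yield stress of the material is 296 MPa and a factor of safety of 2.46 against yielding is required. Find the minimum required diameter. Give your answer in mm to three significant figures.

σ_allow = 296/2.46 = 120.3 MPa.
For a solid circular section σ = 32M/(πd³), so d³ = 32M/(π σ_allow) = 32×2.5600×10^7/(π×120.3) = 2.167×10^6 mm³.
d = 129.4 mm.

d = 129 mm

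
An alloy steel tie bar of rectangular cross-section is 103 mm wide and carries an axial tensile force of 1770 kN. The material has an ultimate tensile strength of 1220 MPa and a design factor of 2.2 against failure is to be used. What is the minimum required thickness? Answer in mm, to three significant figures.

σ_allow = 1220/2.2 = 554.5 MPa.
Required area A = F/σ_allow = 1770000/554.5 = 3192 mm².
t = A/w = 3192/103 = 30.99 mm.

t = 31.0 mm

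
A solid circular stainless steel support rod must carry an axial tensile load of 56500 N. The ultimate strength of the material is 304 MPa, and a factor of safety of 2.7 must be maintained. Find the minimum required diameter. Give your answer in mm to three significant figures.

Allowable stress σ_allow = 304/2.7 = 112.6 MPa.
Required area A = F/σ_allow = 56500/112.6 = 501.8 mm².
A = πd²/4 → d = √(4A/π) = 25.28 mm.

d = 25.3 mm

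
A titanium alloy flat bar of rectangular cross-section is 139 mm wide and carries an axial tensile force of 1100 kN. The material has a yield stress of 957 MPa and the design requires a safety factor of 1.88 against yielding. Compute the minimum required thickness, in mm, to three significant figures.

t = 15.5 mm

σ_allow = 957/1.88 = 509.0 MPa.
Required area A = F/σ_allow = 1100000/509.0 = 2161 mm².
t = A/w = 2161/139 = 15.55 mm.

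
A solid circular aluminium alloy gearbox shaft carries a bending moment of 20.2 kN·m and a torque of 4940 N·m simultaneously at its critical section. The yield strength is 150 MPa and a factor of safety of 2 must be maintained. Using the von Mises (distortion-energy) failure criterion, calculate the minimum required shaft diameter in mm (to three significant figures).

d = 141 mm

σ_allow = σ_y/n = 150/2 = 75.00 MPa.
For a solid shaft σ_b = 32M/(πd³) and τ = 16T/(πd³), so the von Mises stress is σ' = (16/πd³)·√(4M²+3T²).
√(4M²+3T²) = √(4×(2.020×10^7)² + 3×(4.940×10^6)²) = 4.130×10^7 N·mm.
d³ = 16×4.130×10^7/(π×75.00) = 2.804×10^6 mm³.
d = 141.0 mm.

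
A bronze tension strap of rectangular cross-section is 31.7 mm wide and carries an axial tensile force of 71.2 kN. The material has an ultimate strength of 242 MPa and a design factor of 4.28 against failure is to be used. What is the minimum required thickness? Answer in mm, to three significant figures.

σ_allow = 242/4.28 = 56.54 MPa.
Required area A = F/σ_allow = 71200/56.54 = 1259 mm².
t = A/w = 1259/31.7 = 39.72 mm.

t = 39.7 mm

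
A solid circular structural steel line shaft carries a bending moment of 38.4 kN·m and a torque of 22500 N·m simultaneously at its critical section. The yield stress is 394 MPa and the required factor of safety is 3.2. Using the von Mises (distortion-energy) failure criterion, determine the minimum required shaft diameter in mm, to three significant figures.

σ_allow = σ_y/n = 394/3.2 = 123.1 MPa.
For a solid shaft σ_b = 32M/(πd³) and τ = 16T/(πd³), so the von Mises stress is σ' = (16/πd³)·√(4M²+3T²).
√(4M²+3T²) = √(4×(3.840×10^7)² + 3×(2.250×10^7)²) = 8.612×10^7 N·mm.
d³ = 16×8.612×10^7/(π×123.1) = 3.562×10^6 mm³.
d = 152.7 mm.

d = 153 mm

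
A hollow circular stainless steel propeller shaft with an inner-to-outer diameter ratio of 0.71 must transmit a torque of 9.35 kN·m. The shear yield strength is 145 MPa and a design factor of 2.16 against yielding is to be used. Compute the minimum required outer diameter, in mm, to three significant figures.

τ_allow = 145/2.16 = 67.13 MPa.
For a hollow shaft τ = 16T/[πd_o³(1−k⁴)] with k = 0.71, so 1−k⁴ = 0.7459.
d_o³ = 16T/[π τ_allow (1−k⁴)] = 16×9350000/(π×67.13×0.7459) = 951000 mm³.
d_o = 98.34 mm.

d_o = 98.3 mm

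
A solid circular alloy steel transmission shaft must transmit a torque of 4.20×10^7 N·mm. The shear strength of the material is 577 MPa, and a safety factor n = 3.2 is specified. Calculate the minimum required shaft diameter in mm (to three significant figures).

d = 106 mm

Allowable shear stress τ_allow = 577/3.2 = 180.3 MPa.
For a solid shaft τ = 16T/(πd³), so d³ = 16T/(π τ_allow) = 16×4.2000×10^7/(π×180.3) = 1.186×10^6 mm³.
d = (1.186×10^6)^(1/3) = 105.9 mm.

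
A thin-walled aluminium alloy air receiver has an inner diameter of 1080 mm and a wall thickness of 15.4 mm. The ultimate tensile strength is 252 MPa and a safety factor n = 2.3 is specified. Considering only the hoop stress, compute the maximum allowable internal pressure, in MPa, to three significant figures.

p_allow = 3.12 MPa

σ_allow = 252/2.3 = 109.6 MPa.
σ_h = pD/(2t) → p_allow = 2σ_allow t/D = 2×109.6×15.4/1080 = 3.125 MPa.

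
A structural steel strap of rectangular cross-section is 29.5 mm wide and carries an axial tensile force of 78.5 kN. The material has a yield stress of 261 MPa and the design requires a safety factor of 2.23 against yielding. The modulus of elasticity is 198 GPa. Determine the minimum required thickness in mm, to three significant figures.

σ_allow = 261/2.23 = 117.0 MPa.
Required area A = F/σ_allow = 78500/117.0 = 670.7 mm².
t = A/w = 670.7/29.5 = 22.74 mm.

t = 22.7 mm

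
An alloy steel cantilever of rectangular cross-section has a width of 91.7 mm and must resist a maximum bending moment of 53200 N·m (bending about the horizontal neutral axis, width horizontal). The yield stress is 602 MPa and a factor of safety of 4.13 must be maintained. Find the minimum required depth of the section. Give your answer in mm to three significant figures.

h = 155 mm

σ_allow = 602/4.13 = 145.8 MPa.
For a rectangular section σ = 6M/(bh²), so h² = 6M/(b σ_allow) = 6×5.3200×10^7/(91.7×145.8) = 23880 mm².
h = 154.5 mm.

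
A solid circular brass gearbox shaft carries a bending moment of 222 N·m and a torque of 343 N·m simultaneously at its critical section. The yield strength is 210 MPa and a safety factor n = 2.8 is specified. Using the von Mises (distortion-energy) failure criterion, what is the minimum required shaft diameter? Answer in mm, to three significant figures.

d = 36.9 mm

σ_allow = σ_y/n = 210/2.8 = 75.00 MPa.
For a solid shaft σ_b = 32M/(πd³) and τ = 16T/(πd³), so the von Mises stress is σ' = (16/πd³)·√(4M²+3T²).
√(4M²+3T²) = √(4×(222000)² + 3×(343000)²) = 741700 N·mm.
d³ = 16×741700/(π×75.00) = 50360 mm³.
d = 36.93 mm.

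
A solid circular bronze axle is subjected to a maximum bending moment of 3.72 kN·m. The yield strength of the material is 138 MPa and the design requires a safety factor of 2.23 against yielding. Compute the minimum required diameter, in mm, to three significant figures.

d = 84.9 mm

σ_allow = 138/2.23 = 61.88 MPa.
For a solid circular section σ = 32M/(πd³), so d³ = 32M/(π σ_allow) = 32×3720000/(π×61.88) = 612300 mm³.
d = 84.92 mm.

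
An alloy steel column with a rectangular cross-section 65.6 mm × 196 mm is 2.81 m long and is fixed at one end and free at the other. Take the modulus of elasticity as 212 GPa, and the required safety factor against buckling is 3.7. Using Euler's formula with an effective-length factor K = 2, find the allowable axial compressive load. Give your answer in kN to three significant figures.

P_allow = 82.6 kN

Buckling occurs about the weak axis: I_min = h·b³/12 = 196×65.6³/12 = 4.611×10^6 mm⁴ (b = 65.6 mm is the smaller dimension).
Effective length L_e = KL = 2×2.81 m = 5620 mm.
Euler critical load P_cr = π²EI/L_e² = π²×212000×4.611×10^6/5620² = 305500 N.
P_allow = P_cr/n = 305500/3.7 = 82560 N.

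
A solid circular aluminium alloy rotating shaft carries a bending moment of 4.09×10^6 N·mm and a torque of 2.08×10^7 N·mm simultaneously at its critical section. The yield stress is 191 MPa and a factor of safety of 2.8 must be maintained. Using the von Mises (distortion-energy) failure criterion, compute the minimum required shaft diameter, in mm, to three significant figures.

d = 140 mm

σ_allow = σ_y/n = 191/2.8 = 68.21 MPa.
For a solid shaft σ_b = 32M/(πd³) and τ = 16T/(πd³), so the von Mises stress is σ' = (16/πd³)·√(4M²+3T²).
√(4M²+3T²) = √(4×(4.090×10^6)² + 3×(2.080×10^7)²) = 3.694×10^7 N·mm.
d³ = 16×3.694×10^7/(π×68.21) = 2.758×10^6 mm³.
d = 140.2 mm.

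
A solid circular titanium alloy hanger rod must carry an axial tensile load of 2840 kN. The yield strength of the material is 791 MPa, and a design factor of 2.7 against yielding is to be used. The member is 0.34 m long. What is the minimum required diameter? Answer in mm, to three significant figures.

d = 111 mm

Allowable stress σ_allow = 791/2.7 = 293.0 MPa.
Required area A = F/σ_allow = 2840000/293.0 = 9694 mm².
A = πd²/4 → d = √(4A/π) = 111.1 mm.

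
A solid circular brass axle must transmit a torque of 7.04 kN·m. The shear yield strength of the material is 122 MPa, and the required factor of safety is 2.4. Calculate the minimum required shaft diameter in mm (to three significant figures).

Allowable shear stress τ_allow = 122/2.4 = 50.83 MPa.
For a solid shaft τ = 16T/(πd³), so d³ = 16T/(π τ_allow) = 16×7040000/(π×50.83) = 705300 mm³.
d = (705300)^(1/3) = 89.02 mm.

d = 89.0 mm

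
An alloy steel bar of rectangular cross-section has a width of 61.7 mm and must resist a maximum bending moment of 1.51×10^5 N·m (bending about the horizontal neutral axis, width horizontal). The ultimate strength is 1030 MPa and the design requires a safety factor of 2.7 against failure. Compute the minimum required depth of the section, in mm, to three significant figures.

h = 196 mm

σ_allow = 1030/2.7 = 381.5 MPa.
For a rectangular section σ = 6M/(bh²), so h² = 6M/(b σ_allow) = 6×1.5100×10^8/(61.7×381.5) = 38490 mm².
h = 196.2 mm.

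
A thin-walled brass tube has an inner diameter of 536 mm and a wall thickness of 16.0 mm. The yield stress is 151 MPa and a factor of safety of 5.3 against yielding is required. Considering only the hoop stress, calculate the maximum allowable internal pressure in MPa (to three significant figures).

σ_allow = 151/5.3 = 28.49 MPa.
σ_h = pD/(2t) → p_allow = 2σ_allow t/D = 2×28.49×16.0/536 = 1.701 MPa.

p_allow = 1.70 MPa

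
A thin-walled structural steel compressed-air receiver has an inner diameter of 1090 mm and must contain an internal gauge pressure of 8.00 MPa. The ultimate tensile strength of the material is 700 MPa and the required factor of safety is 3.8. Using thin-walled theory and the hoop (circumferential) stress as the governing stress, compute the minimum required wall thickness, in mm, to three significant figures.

σ_allow = 700/3.8 = 184.2 MPa.
Hoop stress σ_h = pD/(2t), so t = pD/(2σ_allow) = 8.00×1090/(2×184.2) = 23.67 mm.

t = 23.7 mm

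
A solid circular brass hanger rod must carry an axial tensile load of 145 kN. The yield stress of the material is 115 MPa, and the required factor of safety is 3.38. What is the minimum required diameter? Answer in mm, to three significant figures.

Allowable stress σ_allow = 115/3.38 = 34.02 MPa.
Required area A = F/σ_allow = 145000/34.02 = 4262 mm².
A = πd²/4 → d = √(4A/π) = 73.66 mm.

d = 73.7 mm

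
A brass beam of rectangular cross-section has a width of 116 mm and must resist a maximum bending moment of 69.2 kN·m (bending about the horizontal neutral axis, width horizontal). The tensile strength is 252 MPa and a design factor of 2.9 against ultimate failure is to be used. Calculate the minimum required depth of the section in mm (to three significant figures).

h = 203 mm

σ_allow = 252/2.9 = 86.90 MPa.
For a rectangular section σ = 6M/(bh²), so h² = 6M/(b σ_allow) = 6×6.9200×10^7/(116×86.90) = 41190 mm².
h = 203.0 mm.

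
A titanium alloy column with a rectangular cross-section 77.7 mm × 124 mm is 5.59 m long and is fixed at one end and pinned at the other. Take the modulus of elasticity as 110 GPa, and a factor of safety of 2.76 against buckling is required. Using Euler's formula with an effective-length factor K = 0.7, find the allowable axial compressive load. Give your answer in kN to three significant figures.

Buckling occurs about the weak axis: I_min = h·b³/12 = 124×77.7³/12 = 4.847×10^6 mm⁴ (b = 77.7 mm is the smaller dimension).
Effective length L_e = KL = 0.7×5.59 m = 3913 mm.
Euler critical load P_cr = π²EI/L_e² = π²×110000×4.847×10^6/3913² = 343700 N.
P_allow = P_cr/n = 343700/2.76 = 124500 N.

P_allow = 125 kN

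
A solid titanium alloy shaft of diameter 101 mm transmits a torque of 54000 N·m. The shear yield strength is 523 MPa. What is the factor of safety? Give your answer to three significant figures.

n = 1.96

τ = 16T/(πd³) = 16×5.4000×10^7/(π×101³) = 266.9 MPa.
n = τ_limit/τ = 523/266.9 = 1.959.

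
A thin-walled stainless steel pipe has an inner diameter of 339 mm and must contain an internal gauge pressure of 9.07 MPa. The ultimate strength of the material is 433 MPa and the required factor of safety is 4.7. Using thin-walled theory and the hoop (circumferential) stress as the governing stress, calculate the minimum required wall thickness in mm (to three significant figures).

σ_allow = 433/4.7 = 92.13 MPa.
Hoop stress σ_h = pD/(2t), so t = pD/(2σ_allow) = 9.07×339/(2×92.13) = 16.69 mm.

t = 16.7 mm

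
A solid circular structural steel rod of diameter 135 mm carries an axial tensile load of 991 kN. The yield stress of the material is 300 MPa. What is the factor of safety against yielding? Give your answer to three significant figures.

n = 4.33

A = πd²/4 = 14310 mm².
σ = F/A = 991000/14310 = 69.23 MPa.
n = 300/69.23 = 4.333.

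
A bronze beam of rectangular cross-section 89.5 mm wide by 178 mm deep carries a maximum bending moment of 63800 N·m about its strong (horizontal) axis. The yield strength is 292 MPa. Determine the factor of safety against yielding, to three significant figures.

Section modulus S = bh²/6 = 89.5×178²/6 = 472600 mm³.
σ = M/S = 6.3800×10^7/472600 = 135.0 MPa.
n = 292/135.0 = 2.163.

n = 2.16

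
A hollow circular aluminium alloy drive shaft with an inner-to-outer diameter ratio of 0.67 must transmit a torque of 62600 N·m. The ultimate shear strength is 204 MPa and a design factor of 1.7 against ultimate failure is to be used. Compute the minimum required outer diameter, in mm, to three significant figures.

τ_allow = 204/1.7 = 120.0 MPa.
For a hollow shaft τ = 16T/[πd_o³(1−k⁴)] with k = 0.67, so 1−k⁴ = 0.7985.
d_o³ = 16T/[π τ_allow (1−k⁴)] = 16×6.2600×10^7/(π×120.0×0.7985) = 3.327×10^6 mm³.
d_o = 149.3 mm.

d_o = 149 mm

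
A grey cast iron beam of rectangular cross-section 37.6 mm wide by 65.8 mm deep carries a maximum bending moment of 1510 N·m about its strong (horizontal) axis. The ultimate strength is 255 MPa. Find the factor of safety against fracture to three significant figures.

Section modulus S = bh²/6 = 37.6×65.8²/6 = 27130 mm³.
σ = M/S = 1510000/27130 = 55.65 MPa.
n = 255/55.65 = 4.582.

n = 4.58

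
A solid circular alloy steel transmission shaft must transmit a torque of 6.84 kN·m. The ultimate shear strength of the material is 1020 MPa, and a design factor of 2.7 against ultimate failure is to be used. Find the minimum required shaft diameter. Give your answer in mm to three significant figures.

Allowable shear stress τ_allow = 1020/2.7 = 377.8 MPa.
For a solid shaft τ = 16T/(πd³), so d³ = 16T/(π τ_allow) = 16×6840000/(π×377.8) = 92210 mm³.
d = (92210)^(1/3) = 45.18 mm.

d = 45.2 mm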